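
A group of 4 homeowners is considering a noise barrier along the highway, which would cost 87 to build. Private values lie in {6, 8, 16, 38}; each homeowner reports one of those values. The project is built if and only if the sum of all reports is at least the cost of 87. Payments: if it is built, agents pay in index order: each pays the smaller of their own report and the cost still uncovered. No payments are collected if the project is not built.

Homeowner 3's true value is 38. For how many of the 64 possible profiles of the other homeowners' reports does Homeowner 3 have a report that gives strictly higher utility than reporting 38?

Others report (6, 38, 38): truth gives 0; report 6 gives 32 > 0. Violating.
Others report (8, 38, 38): truth gives 0; report 6 gives 32 > 0. Violating.
Others report (16, 38, 38): truth gives 5; report 6 gives 32 > 5. Violating.
Others report (38, 6, 38): truth gives 0; report 6 gives 32 > 0. Violating.
Others report (6, 6, 6): truth gives 0; no alternative beats it.
Others report (6, 6, 8): truth gives 0; no alternative beats it.
(Checking all 64 profiles: 10 have a profitable deviation, 54 do not.)

10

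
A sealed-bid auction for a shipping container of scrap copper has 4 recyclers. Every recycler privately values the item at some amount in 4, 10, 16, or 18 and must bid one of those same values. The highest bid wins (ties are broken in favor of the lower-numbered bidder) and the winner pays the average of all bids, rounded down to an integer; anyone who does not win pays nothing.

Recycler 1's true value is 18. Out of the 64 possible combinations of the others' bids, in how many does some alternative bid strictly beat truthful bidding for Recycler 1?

Others bid (4, 4, 4): truth gives 11; bid 4 gives 14 > 11. Violating.
Others bid (4, 4, 10): truth gives 9; bid 10 gives 11 > 9. Violating.
Others bid (4, 10, 4): truth gives 9; bid 10 gives 11 > 9. Violating.
Others bid (4, 10, 10): truth gives 8; bid 10 gives 10 > 8. Violating.
Others bid (4, 4, 16): truth gives 8; no alternative beats it.
Others bid (4, 4, 18): truth gives 7; no alternative beats it.
(Checking all 64 profiles: 17 have a profitable deviation, 47 do not.)

17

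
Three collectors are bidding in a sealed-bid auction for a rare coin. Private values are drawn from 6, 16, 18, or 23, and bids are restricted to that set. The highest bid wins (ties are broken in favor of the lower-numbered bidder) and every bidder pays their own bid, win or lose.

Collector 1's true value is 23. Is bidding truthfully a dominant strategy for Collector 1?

Consider the case where Collector 2 bids 6 and Collector 3 bids 6.
Truthful bid 23: wins, pays 23, utility 23 - 23 = 0.
Bid 6 instead: wins, pays 6, utility 23 - 6 = 17.
Since 17 > 0, bidding 6 is strictly better here, so truthful bidding is not dominant.

No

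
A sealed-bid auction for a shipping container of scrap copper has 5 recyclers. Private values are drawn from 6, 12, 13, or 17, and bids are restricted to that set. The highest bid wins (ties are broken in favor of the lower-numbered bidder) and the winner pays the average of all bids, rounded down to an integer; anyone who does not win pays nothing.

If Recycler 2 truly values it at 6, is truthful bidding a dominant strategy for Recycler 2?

Yes

Check each profile of the others' bids and compare truth against every alternative bid.
Others bid (6, 12, 12, 12): truth gives 0, best alternative gives -4.
Others bid (6, 6, 12, 12): truth gives 0, best alternative gives -3.
Others bid (6, 12, 6, 12): truth gives 0, best alternative gives -3.
Others bid (6, 12, 12, 6): truth gives 0, best alternative gives -3.
Others bid (6, 6, 6, 12): truth gives 0, best alternative gives -2.
Others bid (6, 6, 12, 6): truth gives 0, best alternative gives -2.
(Remaining 250 profiles checked similarly; truth is weakly best in each.)
In every case the truthful bid is at least as good as any alternative, so it is a dominant strategy.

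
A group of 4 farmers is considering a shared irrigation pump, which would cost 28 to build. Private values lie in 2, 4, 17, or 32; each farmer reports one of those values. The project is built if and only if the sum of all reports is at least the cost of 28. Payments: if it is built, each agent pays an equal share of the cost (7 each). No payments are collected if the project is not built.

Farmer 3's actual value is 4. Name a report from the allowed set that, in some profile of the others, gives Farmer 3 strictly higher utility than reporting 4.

2

Suppose Farmer 1 reports 4, Farmer 2 reports 4 and Farmer 4 reports 17.
Report 4: project built, pays 7, utility 4 - 7 = -3.
Report 2: project not built, utility 0.
So reporting 2 beats truth here (0 > -3).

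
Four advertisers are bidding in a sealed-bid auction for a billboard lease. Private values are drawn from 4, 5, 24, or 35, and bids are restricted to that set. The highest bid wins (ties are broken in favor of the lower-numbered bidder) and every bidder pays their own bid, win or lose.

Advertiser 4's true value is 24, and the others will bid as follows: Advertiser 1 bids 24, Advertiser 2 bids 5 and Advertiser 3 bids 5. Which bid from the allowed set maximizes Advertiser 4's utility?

4

Bid 4: loses but pays 4, utility -4.
Bid 5: loses but pays 5, utility -5.
Bid 24: loses but pays 24, utility -24.
Bid 35: wins, pays 35, utility 24 - 35 = -11.
The best choice is 4 with utility -4.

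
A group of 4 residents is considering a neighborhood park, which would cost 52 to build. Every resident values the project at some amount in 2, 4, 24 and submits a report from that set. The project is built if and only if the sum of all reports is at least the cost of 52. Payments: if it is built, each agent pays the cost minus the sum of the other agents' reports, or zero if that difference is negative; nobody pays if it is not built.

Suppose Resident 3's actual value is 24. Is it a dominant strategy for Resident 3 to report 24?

Check each profile of the others' reports and compare truth against every alternative report.
Others report (4, 4, 24): truth gives 4, best alternative gives 0.
Others report (4, 24, 4): truth gives 4, best alternative gives 0.
Others report (24, 4, 4): truth gives 4, best alternative gives 0.
Others report (2, 4, 24): truth gives 2, best alternative gives 0.
Others report (2, 24, 4): truth gives 2, best alternative gives 0.
Others report (4, 2, 24): truth gives 2, best alternative gives 0.
(Remaining 21 profiles checked similarly; truth is weakly best in each.)
In every case the truthful report is at least as good as any alternative, so it is a dominant strategy.

Yes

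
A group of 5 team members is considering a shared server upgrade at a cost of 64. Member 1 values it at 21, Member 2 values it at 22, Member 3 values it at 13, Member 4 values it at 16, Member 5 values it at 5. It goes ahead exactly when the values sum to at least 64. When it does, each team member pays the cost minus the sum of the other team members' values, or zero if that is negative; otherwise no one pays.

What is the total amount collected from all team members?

Total value 77 ≥ cost 64, so it is built.
Member 1: others sum to 56; max(0, 64 - 56) = 8.
Member 2: others sum to 55; max(0, 64 - 55) = 9.
Member 3: others sum to 64; max(0, 64 - 64) = 0.
Member 4: others sum to 61; max(0, 64 - 61) = 3.
Member 5: others sum to 72; max(0, 64 - 72) = 0.
Total collected = 8 + 9 + 0 + 3 + 0 = 20.

20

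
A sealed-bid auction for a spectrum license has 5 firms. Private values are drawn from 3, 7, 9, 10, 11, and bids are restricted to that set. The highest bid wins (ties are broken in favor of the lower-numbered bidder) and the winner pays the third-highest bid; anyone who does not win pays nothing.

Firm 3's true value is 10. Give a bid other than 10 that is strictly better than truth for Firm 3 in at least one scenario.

11

Suppose Firm 1 bids 3, Firm 2 bids 3, Firm 4 bids 3 and Firm 5 bids 11.
Bid 10: loses, pays 0, utility 0.
Bid 11: wins, pays 3, utility 10 - 3 = 7.
So bidding 11 beats truth here (7 > 0).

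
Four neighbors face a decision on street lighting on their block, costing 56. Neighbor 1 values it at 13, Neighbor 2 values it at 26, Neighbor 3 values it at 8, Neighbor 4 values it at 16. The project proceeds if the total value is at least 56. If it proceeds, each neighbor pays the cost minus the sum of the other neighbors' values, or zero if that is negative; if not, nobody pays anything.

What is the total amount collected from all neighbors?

Total value 63 ≥ cost 56, so it is built.
Neighbor 1: others sum to 50; max(0, 56 - 50) = 6.
Neighbor 2: others sum to 37; max(0, 56 - 37) = 19.
Neighbor 3: others sum to 55; max(0, 56 - 55) = 1.
Neighbor 4: others sum to 47; max(0, 56 - 47) = 9.
Total collected = 6 + 19 + 1 + 9 = 35.

35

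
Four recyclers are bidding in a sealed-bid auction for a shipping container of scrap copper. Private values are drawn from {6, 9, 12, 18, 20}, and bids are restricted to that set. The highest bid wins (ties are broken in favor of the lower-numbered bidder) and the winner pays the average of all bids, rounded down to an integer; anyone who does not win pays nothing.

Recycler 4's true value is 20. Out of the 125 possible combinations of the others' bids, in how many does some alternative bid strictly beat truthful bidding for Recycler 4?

Others bid (6, 6, 6): truth gives 11; bid 9 gives 14 > 11. Violating.
Others bid (6, 6, 9): truth gives 10; bid 12 gives 12 > 10. Violating.
Others bid (6, 6, 12): truth gives 9; bid 18 gives 10 > 9. Violating.
Others bid (6, 9, 6): truth gives 10; bid 12 gives 12 > 10. Violating.
Others bid (6, 6, 18): truth gives 8; no alternative beats it.
Others bid (6, 6, 20): truth gives 0; no alternative beats it.
(Checking all 125 profiles: 15 have a profitable deviation, 110 do not.)

15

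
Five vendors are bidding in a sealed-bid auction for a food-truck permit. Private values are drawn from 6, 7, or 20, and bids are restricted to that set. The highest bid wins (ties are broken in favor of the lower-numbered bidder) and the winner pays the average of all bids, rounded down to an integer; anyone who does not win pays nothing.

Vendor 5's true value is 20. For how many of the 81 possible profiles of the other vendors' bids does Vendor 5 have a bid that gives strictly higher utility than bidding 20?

Others bid (6, 6, 6, 6): truth gives 12; bid 7 gives 14 > 12. Violating.
Others bid (6, 6, 6, 7): truth gives 11; no alternative beats it.
Others bid (6, 6, 6, 20): truth gives 0; no alternative beats it.
(Checking all 81 profiles: 1 has a profitable deviation, 80 do not.)

1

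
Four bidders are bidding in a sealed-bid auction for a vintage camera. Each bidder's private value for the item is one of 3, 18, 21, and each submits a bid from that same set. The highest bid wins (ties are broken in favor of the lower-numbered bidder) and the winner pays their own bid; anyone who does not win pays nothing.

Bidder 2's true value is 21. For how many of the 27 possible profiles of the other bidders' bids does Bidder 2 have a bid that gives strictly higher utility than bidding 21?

4

Others bid (3, 3, 3): truth gives 0; bid 18 gives 3 > 0. Violating.
Others bid (3, 3, 18): truth gives 0; bid 18 gives 3 > 0. Violating.
Others bid (3, 18, 3): truth gives 0; bid 18 gives 3 > 0. Violating.
Others bid (3, 18, 18): truth gives 0; bid 18 gives 3 > 0. Violating.
Others bid (3, 3, 21): truth gives 0; no alternative beats it.
Others bid (3, 18, 21): truth gives 0; no alternative beats it.
(Checking all 27 profiles: 4 have a profitable deviation, 23 do not.)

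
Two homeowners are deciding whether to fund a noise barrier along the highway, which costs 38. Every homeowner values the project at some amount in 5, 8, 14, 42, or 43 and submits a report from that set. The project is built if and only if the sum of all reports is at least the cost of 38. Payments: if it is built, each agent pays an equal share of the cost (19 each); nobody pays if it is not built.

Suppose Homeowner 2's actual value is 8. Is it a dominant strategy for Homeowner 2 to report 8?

Check each profile of the others' reports and compare truth against every alternative report.
Others report (42): truth gives -11, best alternative gives -11.
Others report (43): truth gives -11, best alternative gives -11.
Others report (5): truth gives 0, best alternative gives 0.
Others report (8): truth gives 0, best alternative gives 0.
Others report (14): truth gives 0, best alternative gives 0.
In every case the truthful report is at least as good as any alternative, so it is a dominant strategy.

Yes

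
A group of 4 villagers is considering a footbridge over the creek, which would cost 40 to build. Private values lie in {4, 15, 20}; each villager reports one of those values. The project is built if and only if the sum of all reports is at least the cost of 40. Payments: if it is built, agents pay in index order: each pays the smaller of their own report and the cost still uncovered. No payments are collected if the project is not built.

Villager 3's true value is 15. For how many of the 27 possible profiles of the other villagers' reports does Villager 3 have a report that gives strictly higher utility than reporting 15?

Others report (4, 15, 20): truth gives 0; report 4 gives 11 > 0. Violating.
Others report (4, 20, 15): truth gives 0; report 4 gives 11 > 0. Violating.
Others report (4, 20, 20): truth gives 0; report 4 gives 11 > 0. Violating.
Others report (15, 4, 20): truth gives 0; report 4 gives 11 > 0. Violating.
Others report (4, 4, 4): truth gives 0; no alternative beats it.
Others report (4, 4, 15): truth gives 0; no alternative beats it.
(Checking all 27 profiles: 14 have a profitable deviation, 13 do not.)

14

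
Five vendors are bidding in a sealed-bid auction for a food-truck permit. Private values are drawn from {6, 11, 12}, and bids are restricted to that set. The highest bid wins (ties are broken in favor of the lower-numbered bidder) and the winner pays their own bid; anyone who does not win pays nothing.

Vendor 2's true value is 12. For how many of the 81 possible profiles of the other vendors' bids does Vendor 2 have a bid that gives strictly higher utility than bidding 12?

Others bid (6, 6, 6, 6): truth gives 0; bid 11 gives 1 > 0. Violating.
Others bid (6, 6, 6, 11): truth gives 0; bid 11 gives 1 > 0. Violating.
Others bid (6, 6, 11, 6): truth gives 0; bid 11 gives 1 > 0. Violating.
Others bid (6, 6, 11, 11): truth gives 0; bid 11 gives 1 > 0. Violating.
Others bid (6, 6, 6, 12): truth gives 0; no alternative beats it.
Others bid (6, 6, 11, 12): truth gives 0; no alternative beats it.
(Checking all 81 profiles: 8 have a profitable deviation, 73 do not.)

8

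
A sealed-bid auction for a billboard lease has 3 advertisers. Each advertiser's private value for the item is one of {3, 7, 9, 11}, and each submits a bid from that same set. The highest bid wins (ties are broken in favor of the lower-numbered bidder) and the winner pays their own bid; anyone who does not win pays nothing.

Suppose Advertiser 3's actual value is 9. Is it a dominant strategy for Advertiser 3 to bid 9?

Consider the case where Advertiser 1 bids 3 and Advertiser 2 bids 3.
Truthful bid 9: wins, pays 9, utility 9 - 9 = 0.
Bid 7 instead: wins, pays 7, utility 9 - 7 = 2.
Since 2 > 0, bidding 7 is strictly better here, so truthful bidding is not dominant.

No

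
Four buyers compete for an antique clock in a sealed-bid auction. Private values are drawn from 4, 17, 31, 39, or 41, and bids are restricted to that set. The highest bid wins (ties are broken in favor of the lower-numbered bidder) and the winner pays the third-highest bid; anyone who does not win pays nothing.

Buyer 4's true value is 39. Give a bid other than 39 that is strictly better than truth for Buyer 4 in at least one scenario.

Suppose Buyer 1 bids 4, Buyer 2 bids 4 and Buyer 3 bids 39.
Bid 39: loses, pays 0, utility 0.
Bid 41: wins, pays 4, utility 39 - 4 = 35.
So bidding 41 beats truth here (35 > 0).

41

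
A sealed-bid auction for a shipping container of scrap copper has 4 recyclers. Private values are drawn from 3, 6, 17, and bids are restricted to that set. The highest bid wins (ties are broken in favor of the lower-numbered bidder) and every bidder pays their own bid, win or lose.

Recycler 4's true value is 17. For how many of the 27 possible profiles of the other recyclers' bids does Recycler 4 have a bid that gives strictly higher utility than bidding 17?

Others bid (3, 3, 3): truth gives 0; bid 6 gives 11 > 0. Violating.
Others bid (3, 3, 17): truth gives -17; bid 3 gives -3 > -17. Violating.
Others bid (3, 6, 17): truth gives -17; bid 3 gives -3 > -17. Violating.
Others bid (3, 17, 3): truth gives -17; bid 3 gives -3 > -17. Violating.
Others bid (3, 3, 6): truth gives 0; no alternative beats it.
Others bid (3, 6, 3): truth gives 0; no alternative beats it.
(Checking all 27 profiles: 20 have a profitable deviation, 7 do not.)

20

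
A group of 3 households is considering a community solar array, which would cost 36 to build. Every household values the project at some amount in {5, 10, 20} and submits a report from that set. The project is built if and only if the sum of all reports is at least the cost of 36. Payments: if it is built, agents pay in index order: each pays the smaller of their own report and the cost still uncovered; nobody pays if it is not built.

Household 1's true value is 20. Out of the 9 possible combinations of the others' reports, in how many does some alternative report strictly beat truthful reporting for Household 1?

3

Others report (10, 20): truth gives 0; report 10 gives 10 > 0. Violating.
Others report (20, 10): truth gives 0; report 10 gives 10 > 0. Violating.
Others report (20, 20): truth gives 0; report 5 gives 15 > 0. Violating.
Others report (5, 5): truth gives 0; no alternative beats it.
Others report (5, 10): truth gives 0; no alternative beats it.
(Checking all 9 profiles: 3 have a profitable deviation, 6 do not.)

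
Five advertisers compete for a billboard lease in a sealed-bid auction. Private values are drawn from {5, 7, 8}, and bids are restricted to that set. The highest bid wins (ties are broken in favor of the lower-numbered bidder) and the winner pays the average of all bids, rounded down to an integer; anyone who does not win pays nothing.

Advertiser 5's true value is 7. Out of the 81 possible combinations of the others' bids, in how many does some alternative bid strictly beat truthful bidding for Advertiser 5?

14

Others bid (5, 5, 5, 7): truth gives 0; bid 8 gives 1 > 0. Violating.
Others bid (5, 5, 7, 5): truth gives 0; bid 8 gives 1 > 0. Violating.
Others bid (5, 5, 7, 7): truth gives 0; bid 8 gives 1 > 0. Violating.
Others bid (5, 7, 5, 5): truth gives 0; bid 8 gives 1 > 0. Violating.
Others bid (5, 5, 5, 5): truth gives 2; no alternative beats it.
Others bid (5, 5, 5, 8): truth gives 0; no alternative beats it.
(Checking all 81 profiles: 14 have a profitable deviation, 67 do not.)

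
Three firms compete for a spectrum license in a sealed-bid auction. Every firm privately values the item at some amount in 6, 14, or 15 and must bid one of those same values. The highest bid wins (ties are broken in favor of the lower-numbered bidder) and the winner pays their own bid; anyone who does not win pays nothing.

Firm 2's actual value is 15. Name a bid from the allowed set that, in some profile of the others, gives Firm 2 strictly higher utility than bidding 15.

Suppose Firm 1 bids 6 and Firm 3 bids 6.
Bid 15: wins, pays 15, utility 15 - 15 = 0.
Bid 14: wins, pays 14, utility 15 - 14 = 1.
So bidding 14 beats truth here (1 > 0).

14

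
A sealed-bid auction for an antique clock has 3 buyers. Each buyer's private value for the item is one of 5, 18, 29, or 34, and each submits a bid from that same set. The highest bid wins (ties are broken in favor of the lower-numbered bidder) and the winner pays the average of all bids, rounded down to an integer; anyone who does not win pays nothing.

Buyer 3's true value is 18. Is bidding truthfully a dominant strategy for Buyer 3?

Consider the case where Buyer 1 bids 5 and Buyer 2 bids 18.
Truthful bid 18: loses, pays 0, utility 0.
Bid 29 instead: wins, pays 17, utility 18 - 17 = 1.
Since 1 > 0, bidding 29 is strictly better here, so truthful bidding is not dominant.

No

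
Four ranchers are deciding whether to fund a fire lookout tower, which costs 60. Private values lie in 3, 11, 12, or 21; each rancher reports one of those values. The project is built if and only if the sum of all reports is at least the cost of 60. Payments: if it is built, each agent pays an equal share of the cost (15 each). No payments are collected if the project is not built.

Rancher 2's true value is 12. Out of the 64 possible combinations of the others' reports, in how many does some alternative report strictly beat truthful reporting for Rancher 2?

Others report (11, 21, 21): truth gives -3; report 3 gives 0 > -3. Violating.
Others report (12, 21, 21): truth gives -3; report 3 gives 0 > -3. Violating.
Others report (21, 11, 21): truth gives -3; report 3 gives 0 > -3. Violating.
Others report (21, 12, 21): truth gives -3; report 3 gives 0 > -3. Violating.
Others report (3, 3, 3): truth gives 0; no alternative beats it.
Others report (3, 3, 11): truth gives 0; no alternative beats it.
(Checking all 64 profiles: 6 have a profitable deviation, 58 do not.)

6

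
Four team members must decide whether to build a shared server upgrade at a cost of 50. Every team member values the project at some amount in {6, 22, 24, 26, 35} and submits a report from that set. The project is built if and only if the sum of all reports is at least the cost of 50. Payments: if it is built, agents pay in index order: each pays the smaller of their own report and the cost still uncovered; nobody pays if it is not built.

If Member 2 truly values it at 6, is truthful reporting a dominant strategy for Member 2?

Yes

Check each profile of the others' reports and compare truth against every alternative report.
Others report (6, 6, 22): truth gives 0, best alternative gives -16.
Others report (6, 6, 24): truth gives 0, best alternative gives -16.
Others report (6, 6, 26): truth gives 0, best alternative gives -16.
Others report (6, 6, 35): truth gives 0, best alternative gives -16.
Others report (6, 22, 6): truth gives 0, best alternative gives -16.
Others report (6, 22, 22): truth gives 0, best alternative gives -16.
(Remaining 119 profiles checked similarly; truth is weakly best in each.)
In every case the truthful report is at least as good as any alternative, so it is a dominant strategy.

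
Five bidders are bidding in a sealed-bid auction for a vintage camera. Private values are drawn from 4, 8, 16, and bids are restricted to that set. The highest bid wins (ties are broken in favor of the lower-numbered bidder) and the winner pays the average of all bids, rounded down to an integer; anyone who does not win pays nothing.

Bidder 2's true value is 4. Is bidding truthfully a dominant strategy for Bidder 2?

Check each profile of the others' bids and compare truth against every alternative bid.
Others bid (4, 8, 8, 8): truth gives 0, best alternative gives -3.
Others bid (4, 4, 8, 8): truth gives 0, best alternative gives -2.
Others bid (4, 8, 4, 8): truth gives 0, best alternative gives -2.
Others bid (4, 8, 8, 4): truth gives 0, best alternative gives -2.
Others bid (4, 4, 4, 8): truth gives 0, best alternative gives -1.
Others bid (4, 4, 8, 4): truth gives 0, best alternative gives -1.
(Remaining 75 profiles checked similarly; truth is weakly best in each.)
In every case the truthful bid is at least as good as any alternative, so it is a dominant strategy.

Yes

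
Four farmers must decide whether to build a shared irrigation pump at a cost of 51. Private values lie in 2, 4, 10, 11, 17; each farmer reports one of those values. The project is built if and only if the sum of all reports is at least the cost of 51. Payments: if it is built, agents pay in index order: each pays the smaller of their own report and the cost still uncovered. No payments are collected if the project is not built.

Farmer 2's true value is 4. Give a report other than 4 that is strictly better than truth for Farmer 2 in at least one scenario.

2

Suppose Farmer 1 reports 17, Farmer 3 reports 17 and Farmer 4 reports 17.
Report 4: project built, pays 4, utility 4 - 4 = 0.
Report 2: project built, pays 2, utility 4 - 2 = 2.
So reporting 2 beats truth here (2 > 0).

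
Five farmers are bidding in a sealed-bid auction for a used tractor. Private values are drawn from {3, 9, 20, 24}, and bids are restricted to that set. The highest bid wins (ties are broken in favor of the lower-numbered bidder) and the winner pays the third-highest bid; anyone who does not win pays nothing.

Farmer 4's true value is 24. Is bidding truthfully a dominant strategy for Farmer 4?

Check each profile of the others' bids and compare truth against every alternative bid.
Others bid (3, 3, 3, 24): truth gives 21, best alternative gives 0.
Others bid (3, 3, 20, 3): truth gives 21, best alternative gives 0.
Others bid (3, 20, 3, 3): truth gives 21, best alternative gives 0.
Others bid (20, 3, 3, 3): truth gives 21, best alternative gives 0.
Others bid (3, 3, 9, 24): truth gives 15, best alternative gives 0.
Others bid (3, 3, 20, 9): truth gives 15, best alternative gives 0.
(Remaining 250 profiles checked similarly; truth is weakly best in each.)
In every case the truthful bid is at least as good as any alternative, so it is a dominant strategy.

Yes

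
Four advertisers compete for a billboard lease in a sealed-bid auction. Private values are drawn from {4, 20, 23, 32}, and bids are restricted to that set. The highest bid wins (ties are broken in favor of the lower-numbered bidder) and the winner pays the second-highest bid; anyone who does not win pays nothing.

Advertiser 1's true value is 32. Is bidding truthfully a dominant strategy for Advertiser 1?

Check each profile of the others' bids and compare truth against every alternative bid.
Others bid (4, 4, 4): truth gives 28, best alternative gives 28.
Others bid (4, 4, 20): truth gives 12, best alternative gives 12.
Others bid (4, 20, 4): truth gives 12, best alternative gives 12.
Others bid (4, 20, 20): truth gives 12, best alternative gives 12.
Others bid (20, 4, 4): truth gives 12, best alternative gives 12.
Others bid (20, 4, 20): truth gives 12, best alternative gives 12.
(Remaining 58 profiles checked similarly; truth is weakly best in each.)
In every case the truthful bid is at least as good as any alternative, so it is a dominant strategy.

Yes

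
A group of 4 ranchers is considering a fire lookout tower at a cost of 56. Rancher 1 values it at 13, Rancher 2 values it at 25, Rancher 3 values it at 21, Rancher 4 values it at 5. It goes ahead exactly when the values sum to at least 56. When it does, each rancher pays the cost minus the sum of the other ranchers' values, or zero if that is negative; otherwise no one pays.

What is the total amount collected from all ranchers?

Total value 64 ≥ cost 56, so it is built.
Rancher 1: others sum to 51; max(0, 56 - 51) = 5.
Rancher 2: others sum to 39; max(0, 56 - 39) = 17.
Rancher 3: others sum to 43; max(0, 56 - 43) = 13.
Rancher 4: others sum to 59; max(0, 56 - 59) = 0.
Total collected = 5 + 17 + 13 + 0 = 35.

35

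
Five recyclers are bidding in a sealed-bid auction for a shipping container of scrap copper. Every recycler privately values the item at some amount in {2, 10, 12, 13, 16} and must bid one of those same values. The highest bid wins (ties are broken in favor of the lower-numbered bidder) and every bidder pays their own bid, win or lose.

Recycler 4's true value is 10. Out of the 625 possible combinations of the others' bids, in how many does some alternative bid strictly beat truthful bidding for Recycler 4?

Others bid (2, 2, 2, 12): truth gives -10; bid 2 gives -2 > -10. Violating.
Others bid (2, 2, 2, 13): truth gives -10; bid 2 gives -2 > -10. Violating.
Others bid (2, 2, 2, 16): truth gives -10; bid 2 gives -2 > -10. Violating.
Others bid (2, 2, 10, 2): truth gives -10; bid 2 gives -2 > -10. Violating.
Others bid (2, 2, 2, 2): truth gives 0; no alternative beats it.
Others bid (2, 2, 2, 10): truth gives 0; no alternative beats it.
(Checking all 625 profiles: 623 have a profitable deviation, 2 do not.)

623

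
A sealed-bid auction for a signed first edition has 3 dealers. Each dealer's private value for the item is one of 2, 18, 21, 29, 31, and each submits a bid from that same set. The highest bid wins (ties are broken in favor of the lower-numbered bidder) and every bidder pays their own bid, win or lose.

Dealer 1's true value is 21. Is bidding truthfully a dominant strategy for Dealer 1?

No

Consider the case where Dealer 2 bids 2 and Dealer 3 bids 2.
Truthful bid 21: wins, pays 21, utility 21 - 21 = 0.
Bid 2 instead: wins, pays 2, utility 21 - 2 = 19.
Since 19 > 0, bidding 2 is strictly better here, so truthful bidding is not dominant.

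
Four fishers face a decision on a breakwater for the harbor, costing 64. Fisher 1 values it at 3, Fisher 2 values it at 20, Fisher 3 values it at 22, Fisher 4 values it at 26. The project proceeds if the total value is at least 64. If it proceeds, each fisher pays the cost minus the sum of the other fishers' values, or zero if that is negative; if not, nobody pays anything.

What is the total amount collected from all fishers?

Total value 71 ≥ cost 64, so it is built.
Fisher 1: others sum to 68; max(0, 64 - 68) = 0.
Fisher 2: others sum to 51; max(0, 64 - 51) = 13.
Fisher 3: others sum to 49; max(0, 64 - 49) = 15.
Fisher 4: others sum to 45; max(0, 64 - 45) = 19.
Total collected = 0 + 13 + 15 + 19 = 47.

47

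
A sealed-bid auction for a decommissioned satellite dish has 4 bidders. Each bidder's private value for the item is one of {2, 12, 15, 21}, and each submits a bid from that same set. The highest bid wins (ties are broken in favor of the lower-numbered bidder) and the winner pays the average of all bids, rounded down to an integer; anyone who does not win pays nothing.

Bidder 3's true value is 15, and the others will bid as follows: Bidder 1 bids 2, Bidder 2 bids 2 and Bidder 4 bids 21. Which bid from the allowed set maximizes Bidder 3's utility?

21

Bid 2: loses, pays 0, utility 0.
Bid 12: loses, pays 0, utility 0.
Bid 15: loses, pays 0, utility 0.
Bid 21: wins, pays 11, utility 15 - 11 = 4.
The best choice is 21 with utility 4.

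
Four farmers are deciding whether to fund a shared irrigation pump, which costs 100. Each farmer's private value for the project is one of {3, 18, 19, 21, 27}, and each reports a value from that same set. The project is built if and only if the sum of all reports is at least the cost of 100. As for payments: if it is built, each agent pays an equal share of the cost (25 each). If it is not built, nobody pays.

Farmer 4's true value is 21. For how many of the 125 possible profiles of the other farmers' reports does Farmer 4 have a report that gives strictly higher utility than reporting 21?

Others report (27, 27, 27): truth gives -4; report 3 gives 0 > -4. Violating.
Others report (3, 3, 3): truth gives 0; no alternative beats it.
Others report (3, 3, 18): truth gives 0; no alternative beats it.
(Checking all 125 profiles: 1 has a profitable deviation, 124 do not.)

1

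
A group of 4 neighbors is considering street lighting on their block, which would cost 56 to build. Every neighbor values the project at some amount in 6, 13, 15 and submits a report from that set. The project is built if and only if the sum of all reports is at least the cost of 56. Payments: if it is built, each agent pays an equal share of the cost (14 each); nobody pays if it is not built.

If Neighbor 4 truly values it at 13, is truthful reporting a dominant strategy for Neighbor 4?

Consider the case where Neighbor 1 reports 13, Neighbor 2 reports 15 and Neighbor 3 reports 15.
Truthful report 13: project built, pays 14, utility 13 - 14 = -1.
Report 6 instead: project not built, utility 0.
Since 0 > -1, reporting 6 is strictly better here, so truthful reporting is not dominant.

No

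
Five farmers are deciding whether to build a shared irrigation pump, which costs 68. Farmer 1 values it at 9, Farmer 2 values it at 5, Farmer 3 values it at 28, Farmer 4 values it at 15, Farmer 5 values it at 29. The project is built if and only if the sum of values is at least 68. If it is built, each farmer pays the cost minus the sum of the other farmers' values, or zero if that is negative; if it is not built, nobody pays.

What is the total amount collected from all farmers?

21

Total value 86 ≥ cost 68, so it is built.
Farmer 1: others sum to 77; max(0, 68 - 77) = 0.
Farmer 2: others sum to 81; max(0, 68 - 81) = 0.
Farmer 3: others sum to 58; max(0, 68 - 58) = 10.
Farmer 4: others sum to 71; max(0, 68 - 71) = 0.
Farmer 5: others sum to 57; max(0, 68 - 57) = 11.
Total collected = 0 + 0 + 10 + 0 + 11 = 21.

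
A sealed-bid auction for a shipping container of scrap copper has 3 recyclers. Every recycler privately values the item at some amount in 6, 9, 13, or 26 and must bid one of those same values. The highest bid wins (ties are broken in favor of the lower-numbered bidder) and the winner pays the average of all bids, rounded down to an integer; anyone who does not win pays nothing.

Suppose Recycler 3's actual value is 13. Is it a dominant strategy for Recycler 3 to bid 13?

No

Consider the case where Recycler 1 bids 6 and Recycler 2 bids 6.
Truthful bid 13: wins, pays 8, utility 13 - 8 = 5.
Bid 9 instead: wins, pays 7, utility 13 - 7 = 6.
Since 6 > 5, bidding 9 is strictly better here, so truthful bidding is not dominant.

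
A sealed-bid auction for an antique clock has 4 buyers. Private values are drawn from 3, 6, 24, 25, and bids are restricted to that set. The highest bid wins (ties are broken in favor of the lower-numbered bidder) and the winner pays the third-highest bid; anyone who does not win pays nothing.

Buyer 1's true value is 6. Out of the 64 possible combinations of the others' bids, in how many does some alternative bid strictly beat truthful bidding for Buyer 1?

Others bid (3, 3, 24): truth gives 0; bid 24 gives 3 > 0. Violating.
Others bid (3, 3, 25): truth gives 0; bid 25 gives 3 > 0. Violating.
Others bid (3, 24, 3): truth gives 0; bid 24 gives 3 > 0. Violating.
Others bid (3, 25, 3): truth gives 0; bid 25 gives 3 > 0. Violating.
Others bid (3, 3, 3): truth gives 3; no alternative beats it.
Others bid (3, 3, 6): truth gives 3; no alternative beats it.
(Checking all 64 profiles: 6 have a profitable deviation, 58 do not.)

6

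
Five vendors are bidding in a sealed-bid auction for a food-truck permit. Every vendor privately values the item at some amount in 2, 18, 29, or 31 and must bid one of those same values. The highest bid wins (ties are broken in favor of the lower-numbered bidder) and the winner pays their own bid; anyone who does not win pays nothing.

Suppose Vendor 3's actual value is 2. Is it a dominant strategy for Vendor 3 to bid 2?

Yes

Check each profile of the others' bids and compare truth against every alternative bid.
Others bid (2, 2, 2, 2): truth gives 0, best alternative gives -16.
Others bid (2, 2, 2, 18): truth gives 0, best alternative gives -16.
Others bid (2, 2, 18, 2): truth gives 0, best alternative gives -16.
Others bid (2, 2, 18, 18): truth gives 0, best alternative gives -16.
Others bid (2, 2, 2, 29): truth gives 0, best alternative gives 0.
Others bid (2, 2, 2, 31): truth gives 0, best alternative gives 0.
(Remaining 250 profiles checked similarly; truth is weakly best in each.)
In every case the truthful bid is at least as good as any alternative, so it is a dominant strategy.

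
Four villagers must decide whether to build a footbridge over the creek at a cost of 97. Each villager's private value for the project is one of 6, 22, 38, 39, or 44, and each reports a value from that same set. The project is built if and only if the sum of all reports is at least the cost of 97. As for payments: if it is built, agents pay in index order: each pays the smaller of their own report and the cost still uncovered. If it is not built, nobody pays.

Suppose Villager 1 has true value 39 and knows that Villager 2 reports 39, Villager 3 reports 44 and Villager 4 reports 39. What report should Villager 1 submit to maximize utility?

Report 6: project built, pays 6, utility 39 - 6 = 33.
Report 22: project built, pays 22, utility 39 - 22 = 17.
Report 38: project built, pays 38, utility 39 - 38 = 1.
Report 39: project built, pays 39, utility 39 - 39 = 0.
Report 44: project built, pays 44, utility 39 - 44 = -5.
The best choice is 6 with utility 33.

6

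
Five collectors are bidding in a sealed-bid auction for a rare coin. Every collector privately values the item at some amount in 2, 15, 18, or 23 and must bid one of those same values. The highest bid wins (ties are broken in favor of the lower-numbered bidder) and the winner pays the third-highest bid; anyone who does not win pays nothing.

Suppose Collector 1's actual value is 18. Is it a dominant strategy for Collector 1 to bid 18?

No

Consider the case where Collector 2 bids 2, Collector 3 bids 2, Collector 4 bids 2 and Collector 5 bids 23.
Truthful bid 18: loses, pays 0, utility 0.
Bid 23 instead: wins, pays 2, utility 18 - 2 = 16.
Since 16 > 0, bidding 23 is strictly better here, so truthful bidding is not dominant.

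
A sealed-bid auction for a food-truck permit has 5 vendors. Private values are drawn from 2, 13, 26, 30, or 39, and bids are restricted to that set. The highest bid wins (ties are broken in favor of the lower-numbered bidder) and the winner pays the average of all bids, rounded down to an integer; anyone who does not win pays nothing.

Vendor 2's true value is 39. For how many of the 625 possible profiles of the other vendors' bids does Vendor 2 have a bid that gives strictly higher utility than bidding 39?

Others bid (2, 2, 2, 2): truth gives 30; bid 13 gives 35 > 30. Violating.
Others bid (2, 2, 2, 13): truth gives 28; bid 13 gives 33 > 28. Violating.
Others bid (2, 2, 2, 26): truth gives 25; bid 26 gives 28 > 25. Violating.
Others bid (2, 2, 2, 30): truth gives 24; bid 30 gives 26 > 24. Violating.
Others bid (2, 2, 2, 39): truth gives 23; no alternative beats it.
Others bid (2, 2, 13, 39): truth gives 20; no alternative beats it.
(Checking all 625 profiles: 192 have a profitable deviation, 433 do not.)

192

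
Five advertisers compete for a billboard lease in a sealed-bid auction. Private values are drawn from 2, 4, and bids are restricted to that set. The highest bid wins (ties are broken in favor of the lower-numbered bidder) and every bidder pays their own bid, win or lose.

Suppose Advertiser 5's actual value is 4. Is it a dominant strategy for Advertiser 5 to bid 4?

No

Consider the case where Advertiser 1 bids 2, Advertiser 2 bids 2, Advertiser 3 bids 2 and Advertiser 4 bids 4.
Truthful bid 4: loses but pays 4, utility -4.
Bid 2 instead: loses but pays 2, utility -2.
Since -2 > -4, bidding 2 is strictly better here, so truthful bidding is not dominant.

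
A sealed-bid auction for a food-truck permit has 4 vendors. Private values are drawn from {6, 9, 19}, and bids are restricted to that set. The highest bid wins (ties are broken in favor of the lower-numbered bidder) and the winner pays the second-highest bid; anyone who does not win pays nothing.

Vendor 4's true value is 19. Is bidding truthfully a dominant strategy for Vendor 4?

Yes

Check each profile of the others' bids and compare truth against every alternative bid.
Others bid (6, 6, 9): truth gives 10, best alternative gives 0.
Others bid (6, 9, 6): truth gives 10, best alternative gives 0.
Others bid (6, 9, 9): truth gives 10, best alternative gives 0.
Others bid (9, 6, 6): truth gives 10, best alternative gives 0.
Others bid (9, 6, 9): truth gives 10, best alternative gives 0.
Others bid (9, 9, 6): truth gives 10, best alternative gives 0.
(Remaining 21 profiles checked similarly; truth is weakly best in each.)
In every case the truthful bid is at least as good as any alternative, so it is a dominant strategy.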